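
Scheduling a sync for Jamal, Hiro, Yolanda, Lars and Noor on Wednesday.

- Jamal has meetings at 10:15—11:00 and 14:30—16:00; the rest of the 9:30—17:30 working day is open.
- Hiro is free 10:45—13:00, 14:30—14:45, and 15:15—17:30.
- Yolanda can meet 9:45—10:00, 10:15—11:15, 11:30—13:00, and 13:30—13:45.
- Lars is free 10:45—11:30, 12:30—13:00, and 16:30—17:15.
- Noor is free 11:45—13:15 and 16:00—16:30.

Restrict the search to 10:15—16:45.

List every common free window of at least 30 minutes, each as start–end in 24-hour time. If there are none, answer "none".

12:30–13:00

Jamal free within 09:30–17:30: 09:30–10:15, 11:00–14:30, 16:00–17:30.
Jamal ∩ Hiro: 11:00–13:00, 16:00–17:30.
Jamal ∩ Hiro ∩ Yolanda: 11:00–11:15, 11:30–13:00.
Jamal ∩ Hiro ∩ Yolanda ∩ Lars: 11:00–11:15, 12:30–13:00.
Jamal ∩ Hiro ∩ Yolanda ∩ Lars ∩ Noor: 12:30–13:00.
Restricted to 10:15–16:45: 12:30–13:00.
Windows ≥ 30 min: 12:30–13:00.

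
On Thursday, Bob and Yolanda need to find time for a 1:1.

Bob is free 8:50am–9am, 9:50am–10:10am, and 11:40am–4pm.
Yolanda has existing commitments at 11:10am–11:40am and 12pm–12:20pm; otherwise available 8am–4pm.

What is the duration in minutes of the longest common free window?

Yolanda free within 08:00–16:00: 08:00–11:10, 11:40–12:00, 12:20–16:00.
Bob ∩ Yolanda: 08:50–09:00, 09:50–10:10, 11:40–12:00, 12:20–16:00.
Common window lengths: 10, 20, 20, 220 min; longest is 220.

220 minutes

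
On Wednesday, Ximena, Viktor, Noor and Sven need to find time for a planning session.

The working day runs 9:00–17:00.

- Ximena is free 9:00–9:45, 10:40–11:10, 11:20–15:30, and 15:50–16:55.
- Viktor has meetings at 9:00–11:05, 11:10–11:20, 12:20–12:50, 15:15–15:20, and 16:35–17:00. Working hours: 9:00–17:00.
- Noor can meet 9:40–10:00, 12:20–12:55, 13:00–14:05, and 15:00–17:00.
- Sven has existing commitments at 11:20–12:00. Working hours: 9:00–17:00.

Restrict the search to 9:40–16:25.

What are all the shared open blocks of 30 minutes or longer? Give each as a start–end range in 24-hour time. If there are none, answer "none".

Viktor free within 09:00–17:00: 11:05–11:10, 11:20–12:20, 12:50–15:15, 15:20–16:35.
Sven free within 09:00–17:00: 09:00–11:20, 12:00–17:00.
Ximena ∩ Viktor: 11:05–11:10, 11:20–12:20, 12:50–15:15, 15:20–15:30, 15:50–16:35.
Ximena ∩ Viktor ∩ Noor: 12:50–12:55, 13:00–14:05, 15:00–15:15, 15:20–15:30, 15:50–16:35.
Ximena ∩ Viktor ∩ Noor ∩ Sven: 12:50–12:55, 13:00–14:05, 15:00–15:15, 15:20–15:30, 15:50–16:35.
Restricted to 09:40–16:25: 12:50–12:55, 13:00–14:05, 15:00–15:15, 15:20–15:30, 15:50–16:25.
Windows ≥ 30 min: 13:00–14:05, 15:50–16:25.

13:00–14:05, 15:50–16:25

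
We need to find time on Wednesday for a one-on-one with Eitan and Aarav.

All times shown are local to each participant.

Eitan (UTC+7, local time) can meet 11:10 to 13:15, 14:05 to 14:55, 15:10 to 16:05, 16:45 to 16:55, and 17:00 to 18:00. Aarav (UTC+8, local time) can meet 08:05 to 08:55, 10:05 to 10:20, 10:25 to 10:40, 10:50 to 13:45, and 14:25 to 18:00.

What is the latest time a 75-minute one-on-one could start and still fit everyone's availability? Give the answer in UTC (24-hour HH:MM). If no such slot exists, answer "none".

04:30

Eitan → UTC: 04:10–06:15, 07:05–07:55, 08:10–09:05, 09:45–09:55, 10:00–11:00.
Aarav → UTC: 00:05–00:55, 02:05–02:20, 02:25–02:40, 02:50–05:45, 06:25–10:00.
Eitan ∩ Aarav: 04:10–05:45, 07:05–07:55, 08:10–09:05, 09:45–09:55.
Windows ≥ 75 min: 04:10–05:45.
Latest start in the last window 04:10–05:45 is 05:45 − 75 min = 04:30.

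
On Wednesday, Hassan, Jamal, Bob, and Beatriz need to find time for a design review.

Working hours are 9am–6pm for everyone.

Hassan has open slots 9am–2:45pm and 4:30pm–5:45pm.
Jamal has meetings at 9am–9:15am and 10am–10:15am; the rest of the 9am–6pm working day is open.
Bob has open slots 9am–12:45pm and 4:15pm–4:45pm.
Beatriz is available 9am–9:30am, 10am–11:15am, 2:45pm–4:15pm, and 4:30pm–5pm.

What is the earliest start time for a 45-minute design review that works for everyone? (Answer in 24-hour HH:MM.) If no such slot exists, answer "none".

Jamal free within 09:00–18:00: 09:15–10:00, 10:15–18:00.
Hassan ∩ Jamal: 09:15–10:00, 10:15–14:45, 16:30–17:45.
Hassan ∩ Jamal ∩ Bob: 09:15–10:00, 10:15–12:45, 16:30–16:45.
Hassan ∩ Jamal ∩ Bob ∩ Beatriz: 09:15–09:30, 10:15–11:15, 16:30–16:45.
Windows ≥ 45 min: 10:15–11:15.
Earliest such window starts at 10:15.

10:15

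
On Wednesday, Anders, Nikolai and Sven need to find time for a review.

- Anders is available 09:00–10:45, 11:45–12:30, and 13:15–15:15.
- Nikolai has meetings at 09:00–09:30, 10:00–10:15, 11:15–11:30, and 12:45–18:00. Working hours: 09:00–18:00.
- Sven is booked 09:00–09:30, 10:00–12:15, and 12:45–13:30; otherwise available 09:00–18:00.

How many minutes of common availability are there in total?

45 minutes

Nikolai free within 09:00–18:00: 09:30–10:00, 10:15–11:15, 11:30–12:45.
Sven free within 09:00–18:00: 09:30–10:00, 12:15–12:45, 13:30–18:00.
Anders ∩ Nikolai: 09:30–10:00, 10:15–10:45, 11:45–12:30.
Anders ∩ Nikolai ∩ Sven: 09:30–10:00, 12:15–12:30.
Total common minutes: 30 + 15 = 45.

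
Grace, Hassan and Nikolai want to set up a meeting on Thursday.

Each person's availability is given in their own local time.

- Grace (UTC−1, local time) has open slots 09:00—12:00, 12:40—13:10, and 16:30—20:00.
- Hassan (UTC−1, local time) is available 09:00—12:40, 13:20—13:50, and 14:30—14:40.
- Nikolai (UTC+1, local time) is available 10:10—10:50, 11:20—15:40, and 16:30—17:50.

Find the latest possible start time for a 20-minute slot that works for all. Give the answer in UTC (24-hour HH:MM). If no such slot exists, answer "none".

12:40

Grace → UTC: 10:00–13:00, 13:40–14:10, 17:30–21:00.
Hassan → UTC: 10:00–13:40, 14:20–14:50, 15:30–15:40.
Nikolai → UTC: 09:10–09:50, 10:20–14:40, 15:30–16:50.
Grace ∩ Hassan: 10:00–13:00.
Grace ∩ Hassan ∩ Nikolai: 10:20–13:00.
Windows ≥ 20 min: 10:20–13:00.
Latest start in the last window 10:20–13:00 is 13:00 − 20 min = 12:40.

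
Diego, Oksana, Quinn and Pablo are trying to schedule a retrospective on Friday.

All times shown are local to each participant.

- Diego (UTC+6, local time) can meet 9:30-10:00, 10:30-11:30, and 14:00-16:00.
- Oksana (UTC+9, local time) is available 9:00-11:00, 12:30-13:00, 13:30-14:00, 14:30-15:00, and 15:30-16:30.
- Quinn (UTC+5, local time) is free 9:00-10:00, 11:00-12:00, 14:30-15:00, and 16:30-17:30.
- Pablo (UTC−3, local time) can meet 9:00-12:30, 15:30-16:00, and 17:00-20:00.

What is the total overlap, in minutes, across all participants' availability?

Diego → UTC: 03:30–04:00, 04:30–05:30, 08:00–10:00.
Oksana → UTC: 00:00–02:00, 03:30–04:00, 04:30–05:00, 05:30–06:00, 06:30–07:30.
Quinn → UTC: 04:00–05:00, 06:00–07:00, 09:30–10:00, 11:30–12:30.
Pablo → UTC: 12:00–15:30, 18:30–19:00, 20:00–23:00.
Diego ∩ Oksana: 03:30–04:00, 04:30–05:00.
Diego ∩ Oksana ∩ Quinn: 04:30–05:00.
Diego ∩ Oksana ∩ Quinn ∩ Pablo: (none).
Total common minutes: 0.

0 minutes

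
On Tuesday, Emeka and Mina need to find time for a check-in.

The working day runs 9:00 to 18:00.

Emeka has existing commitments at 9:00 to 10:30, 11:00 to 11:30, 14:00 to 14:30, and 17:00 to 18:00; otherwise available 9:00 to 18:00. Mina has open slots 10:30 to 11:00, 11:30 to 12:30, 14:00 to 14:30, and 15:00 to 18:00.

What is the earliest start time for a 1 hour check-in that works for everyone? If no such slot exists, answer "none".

11:30

Emeka free within 09:00–18:00: 10:30–11:00, 11:30–14:00, 14:30–17:00.
Emeka ∩ Mina: 10:30–11:00, 11:30–12:30, 15:00–17:00.
Windows ≥ 60 min: 11:30–12:30, 15:00–17:00.
Earliest such window starts at 11:30.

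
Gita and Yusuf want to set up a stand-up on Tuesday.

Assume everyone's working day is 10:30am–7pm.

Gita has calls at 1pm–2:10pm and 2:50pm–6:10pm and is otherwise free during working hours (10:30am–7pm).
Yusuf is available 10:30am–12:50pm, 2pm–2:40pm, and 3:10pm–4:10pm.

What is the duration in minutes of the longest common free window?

140 minutes

Gita free within 10:30–19:00: 10:30–13:00, 14:10–14:50, 18:10–19:00.
Gita ∩ Yusuf: 10:30–12:50, 14:10–14:40.
Common window lengths: 140, 30 min; longest is 140.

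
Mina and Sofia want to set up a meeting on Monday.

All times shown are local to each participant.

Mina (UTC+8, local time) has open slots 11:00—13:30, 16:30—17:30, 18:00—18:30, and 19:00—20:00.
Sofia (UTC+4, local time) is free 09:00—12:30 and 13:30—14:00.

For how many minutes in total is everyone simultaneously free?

Mina → UTC: 03:00–05:30, 08:30–09:30, 10:00–10:30, 11:00–12:00.
Sofia → UTC: 05:00–08:30, 09:30–10:00.
Mina ∩ Sofia: 05:00–05:30.
Total common minutes: 30.

30 minutes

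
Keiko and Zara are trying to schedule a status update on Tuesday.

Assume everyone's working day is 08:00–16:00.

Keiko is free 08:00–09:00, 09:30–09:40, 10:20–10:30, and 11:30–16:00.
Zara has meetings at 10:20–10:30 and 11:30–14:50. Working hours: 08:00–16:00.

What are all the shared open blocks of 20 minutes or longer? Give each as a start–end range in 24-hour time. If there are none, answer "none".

Zara free within 08:00–16:00: 08:00–10:20, 10:30–11:30, 14:50–16:00.
Keiko ∩ Zara: 08:00–09:00, 09:30–09:40, 14:50–16:00.
Windows ≥ 20 min: 08:00–09:00, 14:50–16:00.

08:00–09:00, 14:50–16:00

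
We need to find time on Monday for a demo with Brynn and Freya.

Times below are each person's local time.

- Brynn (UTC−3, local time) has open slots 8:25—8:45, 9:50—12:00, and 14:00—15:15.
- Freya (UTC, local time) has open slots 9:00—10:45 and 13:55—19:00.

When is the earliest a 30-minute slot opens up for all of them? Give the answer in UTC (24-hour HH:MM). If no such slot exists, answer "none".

Brynn → UTC: 11:25–11:45, 12:50–15:00, 17:00–18:15.
Freya → UTC: 09:00–10:45, 13:55–19:00.
Brynn ∩ Freya: 13:55–15:00, 17:00–18:15.
Windows ≥ 30 min: 13:55–15:00, 17:00–18:15.
Earliest such window starts at 13:55.

13:55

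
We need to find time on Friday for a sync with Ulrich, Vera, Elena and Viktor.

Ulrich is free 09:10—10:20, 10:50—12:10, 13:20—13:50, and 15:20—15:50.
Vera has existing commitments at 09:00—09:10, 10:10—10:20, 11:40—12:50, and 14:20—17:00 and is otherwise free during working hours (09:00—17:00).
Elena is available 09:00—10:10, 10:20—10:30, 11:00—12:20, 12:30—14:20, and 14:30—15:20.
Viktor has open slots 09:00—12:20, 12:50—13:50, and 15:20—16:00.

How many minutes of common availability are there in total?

Vera free within 09:00–17:00: 09:10–10:10, 10:20–11:40, 12:50–14:20.
Ulrich ∩ Vera: 09:10–10:10, 10:50–11:40, 13:20–13:50.
Ulrich ∩ Vera ∩ Elena: 09:10–10:10, 11:00–11:40, 13:20–13:50.
Ulrich ∩ Vera ∩ Elena ∩ Viktor: 09:10–10:10, 11:00–11:40, 13:20–13:50.
Total common minutes: 60 + 40 + 30 = 130.

130 minutes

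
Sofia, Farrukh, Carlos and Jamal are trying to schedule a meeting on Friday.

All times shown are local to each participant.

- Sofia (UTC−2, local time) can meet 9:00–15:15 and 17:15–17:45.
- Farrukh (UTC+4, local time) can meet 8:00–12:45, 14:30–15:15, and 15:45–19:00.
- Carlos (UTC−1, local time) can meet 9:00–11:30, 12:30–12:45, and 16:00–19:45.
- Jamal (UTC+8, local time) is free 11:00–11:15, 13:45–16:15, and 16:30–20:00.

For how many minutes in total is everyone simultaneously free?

Sofia → UTC: 11:00–17:15, 19:15–19:45.
Farrukh → UTC: 04:00–08:45, 10:30–11:15, 11:45–15:00.
Carlos → UTC: 10:00–12:30, 13:30–13:45, 17:00–20:45.
Jamal → UTC: 03:00–03:15, 05:45–08:15, 08:30–12:00.
Sofia ∩ Farrukh: 11:00–11:15, 11:45–15:00.
Sofia ∩ Farrukh ∩ Carlos: 11:00–11:15, 11:45–12:30, 13:30–13:45.
Sofia ∩ Farrukh ∩ Carlos ∩ Jamal: 11:00–11:15, 11:45–12:00.
Total common minutes: 15 + 15 = 30.

30 minutes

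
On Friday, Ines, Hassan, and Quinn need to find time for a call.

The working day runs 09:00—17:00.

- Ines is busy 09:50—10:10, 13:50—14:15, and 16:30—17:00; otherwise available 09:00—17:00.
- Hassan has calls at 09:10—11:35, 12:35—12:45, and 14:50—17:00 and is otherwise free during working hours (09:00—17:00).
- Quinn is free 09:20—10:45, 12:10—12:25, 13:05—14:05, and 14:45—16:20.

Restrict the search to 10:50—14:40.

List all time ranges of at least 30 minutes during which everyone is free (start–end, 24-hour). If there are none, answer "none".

13:05–13:50

Ines free within 09:00–17:00: 09:00–09:50, 10:10–13:50, 14:15–16:30.
Hassan free within 09:00–17:00: 09:00–09:10, 11:35–12:35, 12:45–14:50.
Ines ∩ Hassan: 09:00–09:10, 11:35–12:35, 12:45–13:50, 14:15–14:50.
Ines ∩ Hassan ∩ Quinn: 12:10–12:25, 13:05–13:50, 14:45–14:50.
Restricted to 10:50–14:40: 12:10–12:25, 13:05–13:50.
Windows ≥ 30 min: 13:05–13:50.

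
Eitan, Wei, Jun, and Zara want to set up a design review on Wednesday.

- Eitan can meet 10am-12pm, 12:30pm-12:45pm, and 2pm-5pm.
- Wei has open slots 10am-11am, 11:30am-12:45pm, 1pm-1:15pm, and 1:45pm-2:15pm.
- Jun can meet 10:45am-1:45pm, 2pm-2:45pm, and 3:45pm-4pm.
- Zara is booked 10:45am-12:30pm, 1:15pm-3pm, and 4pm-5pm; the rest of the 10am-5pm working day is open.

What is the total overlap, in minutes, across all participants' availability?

Zara free within 10:00–17:00: 10:00–10:45, 12:30–13:15, 15:00–16:00.
Eitan ∩ Wei: 10:00–11:00, 11:30–12:00, 12:30–12:45, 14:00–14:15.
Eitan ∩ Wei ∩ Jun: 10:45–11:00, 11:30–12:00, 12:30–12:45, 14:00–14:15.
Eitan ∩ Wei ∩ Jun ∩ Zara: 12:30–12:45.
Total common minutes: 15.

15 minutes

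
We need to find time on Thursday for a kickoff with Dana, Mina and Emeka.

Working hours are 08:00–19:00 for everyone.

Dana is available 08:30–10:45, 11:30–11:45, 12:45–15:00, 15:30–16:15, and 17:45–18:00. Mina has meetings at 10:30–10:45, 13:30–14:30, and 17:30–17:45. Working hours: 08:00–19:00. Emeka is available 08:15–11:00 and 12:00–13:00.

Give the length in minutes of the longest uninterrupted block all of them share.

120 minutes

Mina free within 08:00–19:00: 08:00–10:30, 10:45–13:30, 14:30–17:30, 17:45–19:00.
Dana ∩ Mina: 08:30–10:30, 11:30–11:45, 12:45–13:30, 14:30–15:00, 15:30–16:15, 17:45–18:00.
Dana ∩ Mina ∩ Emeka: 08:30–10:30, 12:45–13:00.
Common window lengths: 120, 15 min; longest is 120.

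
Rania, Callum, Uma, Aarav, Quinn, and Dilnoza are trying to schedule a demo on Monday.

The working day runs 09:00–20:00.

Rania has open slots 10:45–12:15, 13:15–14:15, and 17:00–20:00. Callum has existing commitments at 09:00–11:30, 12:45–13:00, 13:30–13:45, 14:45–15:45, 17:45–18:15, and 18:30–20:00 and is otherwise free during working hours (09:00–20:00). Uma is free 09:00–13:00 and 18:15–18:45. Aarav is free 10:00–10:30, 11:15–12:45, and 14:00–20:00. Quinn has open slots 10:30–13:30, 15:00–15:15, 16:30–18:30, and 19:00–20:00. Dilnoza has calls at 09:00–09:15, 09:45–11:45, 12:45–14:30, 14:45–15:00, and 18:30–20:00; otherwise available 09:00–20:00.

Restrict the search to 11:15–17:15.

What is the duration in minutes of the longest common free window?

30 minutes

Callum free within 09:00–20:00: 11:30–12:45, 13:00–13:30, 13:45–14:45, 15:45–17:45, 18:15–18:30.
Dilnoza free within 09:00–20:00: 09:15–09:45, 11:45–12:45, 14:30–14:45, 15:00–18:30.
Rania ∩ Callum: 11:30–12:15, 13:15–13:30, 13:45–14:15, 17:00–17:45, 18:15–18:30.
Rania ∩ Callum ∩ Uma: 11:30–12:15, 18:15–18:30.
Rania ∩ Callum ∩ Uma ∩ Aarav: 11:30–12:15, 18:15–18:30.
Rania ∩ Callum ∩ Uma ∩ Aarav ∩ Quinn: 11:30–12:15, 18:15–18:30.
Rania ∩ Callum ∩ Uma ∩ Aarav ∩ Quinn ∩ Dilnoza: 11:45–12:15, 18:15–18:30.
Restricted to 11:15–17:15: 11:45–12:15.
Single common window of 30 minutes.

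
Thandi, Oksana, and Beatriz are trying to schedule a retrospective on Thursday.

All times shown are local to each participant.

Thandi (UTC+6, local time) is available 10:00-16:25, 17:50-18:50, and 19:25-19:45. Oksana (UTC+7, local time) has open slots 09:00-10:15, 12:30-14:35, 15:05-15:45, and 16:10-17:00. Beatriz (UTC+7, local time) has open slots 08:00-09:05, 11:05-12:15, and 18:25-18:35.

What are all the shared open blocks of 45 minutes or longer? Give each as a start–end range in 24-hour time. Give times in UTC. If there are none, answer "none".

Thandi → UTC: 04:00–10:25, 11:50–12:50, 13:25–13:45.
Oksana → UTC: 02:00–03:15, 05:30–07:35, 08:05–08:45, 09:10–10:00.
Beatriz → UTC: 01:00–02:05, 04:05–05:15, 11:25–11:35.
Thandi ∩ Oksana: 05:30–07:35, 08:05–08:45, 09:10–10:00.
Thandi ∩ Oksana ∩ Beatriz: (none).
Windows ≥ 45 min: (none).

none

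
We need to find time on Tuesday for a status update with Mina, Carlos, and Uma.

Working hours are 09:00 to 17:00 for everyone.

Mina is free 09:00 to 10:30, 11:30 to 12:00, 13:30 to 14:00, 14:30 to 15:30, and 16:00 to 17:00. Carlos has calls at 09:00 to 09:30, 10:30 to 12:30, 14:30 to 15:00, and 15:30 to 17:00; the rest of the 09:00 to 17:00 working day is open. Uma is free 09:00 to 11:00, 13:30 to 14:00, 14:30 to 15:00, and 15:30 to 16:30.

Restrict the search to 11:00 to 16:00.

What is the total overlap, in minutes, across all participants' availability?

30 minutes

Carlos free within 09:00–17:00: 09:30–10:30, 12:30–14:30, 15:00–15:30.
Mina ∩ Carlos: 09:30–10:30, 13:30–14:00, 15:00–15:30.
Mina ∩ Carlos ∩ Uma: 09:30–10:30, 13:30–14:00.
Restricted to 11:00–16:00: 13:30–14:00.
Total common minutes: 30.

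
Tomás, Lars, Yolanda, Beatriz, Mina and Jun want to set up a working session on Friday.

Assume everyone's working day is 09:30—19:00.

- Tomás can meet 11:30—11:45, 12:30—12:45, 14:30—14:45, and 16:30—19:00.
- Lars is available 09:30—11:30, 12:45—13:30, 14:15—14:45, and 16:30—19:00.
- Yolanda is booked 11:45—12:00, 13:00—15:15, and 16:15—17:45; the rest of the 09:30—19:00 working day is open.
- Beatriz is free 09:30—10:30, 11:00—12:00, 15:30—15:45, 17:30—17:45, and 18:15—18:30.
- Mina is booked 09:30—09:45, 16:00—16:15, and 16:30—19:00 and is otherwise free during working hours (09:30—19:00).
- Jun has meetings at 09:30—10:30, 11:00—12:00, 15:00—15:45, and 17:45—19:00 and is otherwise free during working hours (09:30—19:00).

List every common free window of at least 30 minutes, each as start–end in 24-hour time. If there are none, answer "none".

none

Yolanda free within 09:30–19:00: 09:30–11:45, 12:00–13:00, 15:15–16:15, 17:45–19:00.
Mina free within 09:30–19:00: 09:45–16:00, 16:15–16:30.
Jun free within 09:30–19:00: 10:30–11:00, 12:00–15:00, 15:45–17:45.
Tomás ∩ Lars: 14:30–14:45, 16:30–19:00.
Tomás ∩ Lars ∩ Yolanda: 17:45–19:00.
Tomás ∩ Lars ∩ Yolanda ∩ Beatriz: 18:15–18:30.
Tomás ∩ Lars ∩ Yolanda ∩ Beatriz ∩ Mina: (none).
Tomás ∩ Lars ∩ Yolanda ∩ Beatriz ∩ Mina ∩ Jun: (none).
Windows ≥ 30 min: (none).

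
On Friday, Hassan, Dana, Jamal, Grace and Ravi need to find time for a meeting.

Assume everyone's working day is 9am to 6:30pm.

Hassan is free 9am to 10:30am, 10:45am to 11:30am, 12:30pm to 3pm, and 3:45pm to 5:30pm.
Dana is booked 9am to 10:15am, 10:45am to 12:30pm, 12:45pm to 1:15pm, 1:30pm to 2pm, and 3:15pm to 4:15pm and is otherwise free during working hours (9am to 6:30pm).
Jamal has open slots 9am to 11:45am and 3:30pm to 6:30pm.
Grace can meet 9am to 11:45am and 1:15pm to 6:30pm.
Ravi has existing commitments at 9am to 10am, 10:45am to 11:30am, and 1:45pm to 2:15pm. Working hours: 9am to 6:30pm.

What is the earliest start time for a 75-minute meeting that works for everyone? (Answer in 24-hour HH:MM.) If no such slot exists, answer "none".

16:15

Dana free within 09:00–18:30: 10:15–10:45, 12:30–12:45, 13:15–13:30, 14:00–15:15, 16:15–18:30.
Ravi free within 09:00–18:30: 10:00–10:45, 11:30–13:45, 14:15–18:30.
Hassan ∩ Dana: 10:15–10:30, 12:30–12:45, 13:15–13:30, 14:00–15:00, 16:15–17:30.
Hassan ∩ Dana ∩ Jamal: 10:15–10:30, 16:15–17:30.
Hassan ∩ Dana ∩ Jamal ∩ Grace: 10:15–10:30, 16:15–17:30.
Hassan ∩ Dana ∩ Jamal ∩ Grace ∩ Ravi: 10:15–10:30, 16:15–17:30.
Windows ≥ 75 min: 16:15–17:30.
Earliest such window starts at 16:15.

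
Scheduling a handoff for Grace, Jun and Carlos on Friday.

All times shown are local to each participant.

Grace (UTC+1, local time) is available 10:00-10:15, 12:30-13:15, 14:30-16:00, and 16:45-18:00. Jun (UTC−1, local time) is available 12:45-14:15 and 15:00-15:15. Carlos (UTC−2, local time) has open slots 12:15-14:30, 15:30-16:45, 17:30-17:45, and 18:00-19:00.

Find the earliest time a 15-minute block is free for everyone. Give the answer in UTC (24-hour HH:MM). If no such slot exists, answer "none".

Grace → UTC: 09:00–09:15, 11:30–12:15, 13:30–15:00, 15:45–17:00.
Jun → UTC: 13:45–15:15, 16:00–16:15.
Carlos → UTC: 14:15–16:30, 17:30–18:45, 19:30–19:45, 20:00–21:00.
Grace ∩ Jun: 13:45–15:00, 16:00–16:15.
Grace ∩ Jun ∩ Carlos: 14:15–15:00, 16:00–16:15.
Windows ≥ 15 min: 14:15–15:00, 16:00–16:15.
Earliest such window starts at 14:15.

14:15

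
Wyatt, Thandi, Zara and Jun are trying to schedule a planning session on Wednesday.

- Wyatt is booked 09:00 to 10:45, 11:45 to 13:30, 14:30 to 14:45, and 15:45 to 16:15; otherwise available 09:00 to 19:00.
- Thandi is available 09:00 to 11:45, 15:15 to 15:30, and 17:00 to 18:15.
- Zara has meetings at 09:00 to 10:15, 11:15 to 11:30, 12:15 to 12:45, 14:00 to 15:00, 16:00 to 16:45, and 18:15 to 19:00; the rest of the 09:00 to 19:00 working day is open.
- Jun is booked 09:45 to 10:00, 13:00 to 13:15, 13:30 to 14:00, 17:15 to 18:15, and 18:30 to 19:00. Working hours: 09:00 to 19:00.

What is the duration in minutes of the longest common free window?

Wyatt free within 09:00–19:00: 10:45–11:45, 13:30–14:30, 14:45–15:45, 16:15–19:00.
Zara free within 09:00–19:00: 10:15–11:15, 11:30–12:15, 12:45–14:00, 15:00–16:00, 16:45–18:15.
Jun free within 09:00–19:00: 09:00–09:45, 10:00–13:00, 13:15–13:30, 14:00–17:15, 18:15–18:30.
Wyatt ∩ Thandi: 10:45–11:45, 15:15–15:30, 17:00–18:15.
Wyatt ∩ Thandi ∩ Zara: 10:45–11:15, 11:30–11:45, 15:15–15:30, 17:00–18:15.
Wyatt ∩ Thandi ∩ Zara ∩ Jun: 10:45–11:15, 11:30–11:45, 15:15–15:30, 17:00–17:15.
Common window lengths: 30, 15, 15, 15 min; longest is 30.

30 minutes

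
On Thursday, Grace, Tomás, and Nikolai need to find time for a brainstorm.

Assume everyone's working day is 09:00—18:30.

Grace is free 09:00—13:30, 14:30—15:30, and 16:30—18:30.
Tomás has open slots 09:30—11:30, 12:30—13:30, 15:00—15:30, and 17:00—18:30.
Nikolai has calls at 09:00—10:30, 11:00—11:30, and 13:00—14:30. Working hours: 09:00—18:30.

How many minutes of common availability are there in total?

180 minutes

Nikolai free within 09:00–18:30: 10:30–11:00, 11:30–13:00, 14:30–18:30.
Grace ∩ Tomás: 09:30–11:30, 12:30–13:30, 15:00–15:30, 17:00–18:30.
Grace ∩ Tomás ∩ Nikolai: 10:30–11:00, 12:30–13:00, 15:00–15:30, 17:00–18:30.
Total common minutes: 30 + 30 + 30 + 90 = 180.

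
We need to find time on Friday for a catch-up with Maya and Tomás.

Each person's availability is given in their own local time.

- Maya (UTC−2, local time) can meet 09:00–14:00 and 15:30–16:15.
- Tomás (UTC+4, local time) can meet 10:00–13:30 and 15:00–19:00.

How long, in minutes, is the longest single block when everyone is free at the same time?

Maya → UTC: 11:00–16:00, 17:30–18:15.
Tomás → UTC: 06:00–09:30, 11:00–15:00.
Maya ∩ Tomás: 11:00–15:00.
Single common window of 240 minutes.

240 minutes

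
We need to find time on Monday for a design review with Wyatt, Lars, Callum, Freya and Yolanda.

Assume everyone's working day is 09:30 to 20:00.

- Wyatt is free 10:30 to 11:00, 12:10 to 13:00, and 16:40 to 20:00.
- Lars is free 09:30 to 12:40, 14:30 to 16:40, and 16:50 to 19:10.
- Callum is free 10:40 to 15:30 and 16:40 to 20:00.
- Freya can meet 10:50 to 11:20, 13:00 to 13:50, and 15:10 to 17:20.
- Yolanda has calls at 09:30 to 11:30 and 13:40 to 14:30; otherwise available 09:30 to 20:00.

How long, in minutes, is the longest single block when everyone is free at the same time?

Yolanda free within 09:30–20:00: 11:30–13:40, 14:30–20:00.
Wyatt ∩ Lars: 10:30–11:00, 12:10–12:40, 16:50–19:10.
Wyatt ∩ Lars ∩ Callum: 10:40–11:00, 12:10–12:40, 16:50–19:10.
Wyatt ∩ Lars ∩ Callum ∩ Freya: 10:50–11:00, 16:50–17:20.
Wyatt ∩ Lars ∩ Callum ∩ Freya ∩ Yolanda: 16:50–17:20.
Single common window of 30 minutes.

30 minutes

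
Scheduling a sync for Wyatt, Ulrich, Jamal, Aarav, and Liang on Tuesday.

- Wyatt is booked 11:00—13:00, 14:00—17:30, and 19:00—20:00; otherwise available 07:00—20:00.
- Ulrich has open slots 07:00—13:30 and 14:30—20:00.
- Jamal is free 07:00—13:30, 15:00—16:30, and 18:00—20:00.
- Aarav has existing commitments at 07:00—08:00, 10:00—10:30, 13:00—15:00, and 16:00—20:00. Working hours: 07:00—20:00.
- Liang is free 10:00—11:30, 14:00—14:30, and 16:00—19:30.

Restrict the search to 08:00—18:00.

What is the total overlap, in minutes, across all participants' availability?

30 minutes

Wyatt free within 07:00–20:00: 07:00–11:00, 13:00–14:00, 17:30–19:00.
Aarav free within 07:00–20:00: 08:00–10:00, 10:30–13:00, 15:00–16:00.
Wyatt ∩ Ulrich: 07:00–11:00, 13:00–13:30, 17:30–19:00.
Wyatt ∩ Ulrich ∩ Jamal: 07:00–11:00, 13:00–13:30, 18:00–19:00.
Wyatt ∩ Ulrich ∩ Jamal ∩ Aarav: 08:00–10:00, 10:30–11:00.
Wyatt ∩ Ulrich ∩ Jamal ∩ Aarav ∩ Liang: 10:30–11:00.
Restricted to 08:00–18:00: 10:30–11:00.
Total common minutes: 30.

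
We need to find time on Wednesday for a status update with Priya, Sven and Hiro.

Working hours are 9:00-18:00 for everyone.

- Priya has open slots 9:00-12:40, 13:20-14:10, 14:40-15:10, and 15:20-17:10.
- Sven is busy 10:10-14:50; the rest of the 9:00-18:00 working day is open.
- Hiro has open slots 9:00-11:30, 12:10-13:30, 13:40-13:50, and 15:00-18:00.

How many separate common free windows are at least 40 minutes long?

Sven free within 09:00–18:00: 09:00–10:10, 14:50–18:00.
Priya ∩ Sven: 09:00–10:10, 14:50–15:10, 15:20–17:10.
Priya ∩ Sven ∩ Hiro: 09:00–10:10, 15:00–15:10, 15:20–17:10.
Windows ≥ 40 min: 09:00–10:10, 15:20–17:10.
That's 2 windows.

2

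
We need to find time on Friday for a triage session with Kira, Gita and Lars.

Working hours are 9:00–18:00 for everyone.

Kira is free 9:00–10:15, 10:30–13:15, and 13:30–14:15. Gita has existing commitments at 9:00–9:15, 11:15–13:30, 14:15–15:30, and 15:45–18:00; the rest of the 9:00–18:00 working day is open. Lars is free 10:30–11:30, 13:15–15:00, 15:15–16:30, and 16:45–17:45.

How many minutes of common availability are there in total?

90 minutes

Gita free within 09:00–18:00: 09:15–11:15, 13:30–14:15, 15:30–15:45.
Kira ∩ Gita: 09:15–10:15, 10:30–11:15, 13:30–14:15.
Kira ∩ Gita ∩ Lars: 10:30–11:15, 13:30–14:15.
Total common minutes: 45 + 45 = 90.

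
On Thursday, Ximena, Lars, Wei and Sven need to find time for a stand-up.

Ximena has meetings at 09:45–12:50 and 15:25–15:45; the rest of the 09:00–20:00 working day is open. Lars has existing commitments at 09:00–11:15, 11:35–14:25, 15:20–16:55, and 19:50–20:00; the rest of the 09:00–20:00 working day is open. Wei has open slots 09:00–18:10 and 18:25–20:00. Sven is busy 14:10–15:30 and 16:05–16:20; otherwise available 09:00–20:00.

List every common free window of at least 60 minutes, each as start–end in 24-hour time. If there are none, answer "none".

16:55–18:10, 18:25–19:50

Ximena free within 09:00–20:00: 09:00–09:45, 12:50–15:25, 15:45–20:00.
Lars free within 09:00–20:00: 11:15–11:35, 14:25–15:20, 16:55–19:50.
Sven free within 09:00–20:00: 09:00–14:10, 15:30–16:05, 16:20–20:00.
Ximena ∩ Lars: 14:25–15:20, 16:55–19:50.
Ximena ∩ Lars ∩ Wei: 14:25–15:20, 16:55–18:10, 18:25–19:50.
Ximena ∩ Lars ∩ Wei ∩ Sven: 16:55–18:10, 18:25–19:50.
Windows ≥ 60 min: 16:55–18:10, 18:25–19:50.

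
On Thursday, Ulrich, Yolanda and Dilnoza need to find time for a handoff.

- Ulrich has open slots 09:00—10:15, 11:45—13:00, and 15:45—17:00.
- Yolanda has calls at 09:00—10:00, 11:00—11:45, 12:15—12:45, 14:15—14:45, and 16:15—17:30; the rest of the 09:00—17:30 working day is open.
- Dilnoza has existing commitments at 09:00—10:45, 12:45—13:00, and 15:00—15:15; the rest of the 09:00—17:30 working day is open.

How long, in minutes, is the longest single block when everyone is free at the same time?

Yolanda free within 09:00–17:30: 10:00–11:00, 11:45–12:15, 12:45–14:15, 14:45–16:15.
Dilnoza free within 09:00–17:30: 10:45–12:45, 13:00–15:00, 15:15–17:30.
Ulrich ∩ Yolanda: 10:00–10:15, 11:45–12:15, 12:45–13:00, 15:45–16:15.
Ulrich ∩ Yolanda ∩ Dilnoza: 11:45–12:15, 15:45–16:15.
Common window lengths: 30, 30 min; longest is 30.

30 minutes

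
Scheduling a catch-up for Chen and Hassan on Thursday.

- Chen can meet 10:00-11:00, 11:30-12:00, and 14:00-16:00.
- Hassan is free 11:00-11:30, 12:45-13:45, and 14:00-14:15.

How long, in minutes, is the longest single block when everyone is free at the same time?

Chen ∩ Hassan: 14:00–14:15.
Single common window of 15 minutes.

15 minutes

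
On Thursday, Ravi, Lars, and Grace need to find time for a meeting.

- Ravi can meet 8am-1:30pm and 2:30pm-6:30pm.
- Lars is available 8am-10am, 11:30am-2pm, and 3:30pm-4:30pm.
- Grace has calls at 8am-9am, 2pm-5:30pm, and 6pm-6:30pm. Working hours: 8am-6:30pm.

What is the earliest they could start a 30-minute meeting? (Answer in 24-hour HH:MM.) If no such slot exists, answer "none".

Grace free within 08:00–18:30: 09:00–14:00, 17:30–18:00.
Ravi ∩ Lars: 08:00–10:00, 11:30–13:30, 15:30–16:30.
Ravi ∩ Lars ∩ Grace: 09:00–10:00, 11:30–13:30.
Windows ≥ 30 min: 09:00–10:00, 11:30–13:30.
Earliest such window starts at 09:00.

09:00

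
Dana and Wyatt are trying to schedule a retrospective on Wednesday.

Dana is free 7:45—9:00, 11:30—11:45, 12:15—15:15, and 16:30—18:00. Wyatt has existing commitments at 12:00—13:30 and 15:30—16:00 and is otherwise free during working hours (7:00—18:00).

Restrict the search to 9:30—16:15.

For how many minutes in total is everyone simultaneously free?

120 minutes

Wyatt free within 07:00–18:00: 07:00–12:00, 13:30–15:30, 16:00–18:00.
Dana ∩ Wyatt: 07:45–09:00, 11:30–11:45, 13:30–15:15, 16:30–18:00.
Restricted to 09:30–16:15: 11:30–11:45, 13:30–15:15.
Total common minutes: 15 + 105 = 120.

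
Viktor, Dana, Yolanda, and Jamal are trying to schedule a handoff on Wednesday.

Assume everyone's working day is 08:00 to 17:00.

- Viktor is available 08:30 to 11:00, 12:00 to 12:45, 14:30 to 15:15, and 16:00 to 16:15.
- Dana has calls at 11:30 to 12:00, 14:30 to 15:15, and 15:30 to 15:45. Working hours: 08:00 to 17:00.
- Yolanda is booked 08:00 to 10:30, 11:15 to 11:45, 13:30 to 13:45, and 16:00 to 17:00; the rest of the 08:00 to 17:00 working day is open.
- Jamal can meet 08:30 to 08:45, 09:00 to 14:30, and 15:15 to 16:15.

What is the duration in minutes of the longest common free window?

45 minutes

Dana free within 08:00–17:00: 08:00–11:30, 12:00–14:30, 15:15–15:30, 15:45–17:00.
Yolanda free within 08:00–17:00: 10:30–11:15, 11:45–13:30, 13:45–16:00.
Viktor ∩ Dana: 08:30–11:00, 12:00–12:45, 16:00–16:15.
Viktor ∩ Dana ∩ Yolanda: 10:30–11:00, 12:00–12:45.
Viktor ∩ Dana ∩ Yolanda ∩ Jamal: 10:30–11:00, 12:00–12:45.
Common window lengths: 30, 45 min; longest is 45.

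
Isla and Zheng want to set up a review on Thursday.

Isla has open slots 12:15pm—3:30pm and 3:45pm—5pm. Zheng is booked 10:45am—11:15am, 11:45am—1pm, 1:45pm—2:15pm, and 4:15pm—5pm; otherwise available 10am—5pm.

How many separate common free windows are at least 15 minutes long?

Zheng free within 10:00–17:00: 10:00–10:45, 11:15–11:45, 13:00–13:45, 14:15–16:15.
Isla ∩ Zheng: 13:00–13:45, 14:15–15:30, 15:45–16:15.
Windows ≥ 15 min: 13:00–13:45, 14:15–15:30, 15:45–16:15.
That's 3 windows.

3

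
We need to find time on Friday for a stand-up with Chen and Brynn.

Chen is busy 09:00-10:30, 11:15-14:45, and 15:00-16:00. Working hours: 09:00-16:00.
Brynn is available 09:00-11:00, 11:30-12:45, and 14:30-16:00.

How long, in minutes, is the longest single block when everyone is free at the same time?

Chen free within 09:00–16:00: 10:30–11:15, 14:45–15:00.
Chen ∩ Brynn: 10:30–11:00, 14:45–15:00.
Common window lengths: 30, 15 min; longest is 30.

30 minutes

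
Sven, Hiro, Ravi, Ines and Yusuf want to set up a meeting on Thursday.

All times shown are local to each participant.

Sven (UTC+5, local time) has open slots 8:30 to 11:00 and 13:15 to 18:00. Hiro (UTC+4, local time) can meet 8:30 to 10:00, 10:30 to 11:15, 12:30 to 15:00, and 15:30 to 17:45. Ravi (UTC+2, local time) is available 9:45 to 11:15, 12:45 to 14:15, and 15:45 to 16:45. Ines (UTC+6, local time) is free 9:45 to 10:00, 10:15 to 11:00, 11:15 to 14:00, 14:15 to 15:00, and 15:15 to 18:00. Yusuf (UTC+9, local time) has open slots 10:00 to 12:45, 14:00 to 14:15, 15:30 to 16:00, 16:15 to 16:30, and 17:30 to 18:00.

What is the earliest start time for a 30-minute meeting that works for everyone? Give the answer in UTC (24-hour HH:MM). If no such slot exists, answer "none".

Sven → UTC: 03:30–06:00, 08:15–13:00.
Hiro → UTC: 04:30–06:00, 06:30–07:15, 08:30–11:00, 11:30–13:45.
Ravi → UTC: 07:45–09:15, 10:45–12:15, 13:45–14:45.
Ines → UTC: 03:45–04:00, 04:15–05:00, 05:15–08:00, 08:15–09:00, 09:15–12:00.
Yusuf → UTC: 01:00–03:45, 05:00–05:15, 06:30–07:00, 07:15–07:30, 08:30–09:00.
Sven ∩ Hiro: 04:30–06:00, 08:30–11:00, 11:30–13:00.
Sven ∩ Hiro ∩ Ravi: 08:30–09:15, 10:45–11:00, 11:30–12:15.
Sven ∩ Hiro ∩ Ravi ∩ Ines: 08:30–09:00, 10:45–11:00, 11:30–12:00.
Sven ∩ Hiro ∩ Ravi ∩ Ines ∩ Yusuf: 08:30–09:00.
Windows ≥ 30 min: 08:30–09:00.
Earliest such window starts at 08:30.

08:30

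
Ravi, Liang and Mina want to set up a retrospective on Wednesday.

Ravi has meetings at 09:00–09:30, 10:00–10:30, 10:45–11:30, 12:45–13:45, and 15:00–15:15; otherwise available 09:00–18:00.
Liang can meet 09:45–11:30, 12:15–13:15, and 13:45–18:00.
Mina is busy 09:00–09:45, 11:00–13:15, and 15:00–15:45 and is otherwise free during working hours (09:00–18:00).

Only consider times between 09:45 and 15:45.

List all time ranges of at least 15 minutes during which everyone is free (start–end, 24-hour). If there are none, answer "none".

Ravi free within 09:00–18:00: 09:30–10:00, 10:30–10:45, 11:30–12:45, 13:45–15:00, 15:15–18:00.
Mina free within 09:00–18:00: 09:45–11:00, 13:15–15:00, 15:45–18:00.
Ravi ∩ Liang: 09:45–10:00, 10:30–10:45, 12:15–12:45, 13:45–15:00, 15:15–18:00.
Ravi ∩ Liang ∩ Mina: 09:45–10:00, 10:30–10:45, 13:45–15:00, 15:45–18:00.
Restricted to 09:45–15:45: 09:45–10:00, 10:30–10:45, 13:45–15:00.
Windows ≥ 15 min: 09:45–10:00, 10:30–10:45, 13:45–15:00.

09:45–10:00, 10:30–10:45, 13:45–15:00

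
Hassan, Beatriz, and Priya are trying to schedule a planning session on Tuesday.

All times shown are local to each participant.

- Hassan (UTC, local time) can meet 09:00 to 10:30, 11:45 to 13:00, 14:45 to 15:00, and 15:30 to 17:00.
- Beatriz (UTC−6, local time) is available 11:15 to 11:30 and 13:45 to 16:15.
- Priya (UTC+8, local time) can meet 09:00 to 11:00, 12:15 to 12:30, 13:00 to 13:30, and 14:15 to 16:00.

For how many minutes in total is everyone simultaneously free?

Hassan → UTC: 09:00–10:30, 11:45–13:00, 14:45–15:00, 15:30–17:00.
Beatriz → UTC: 17:15–17:30, 19:45–22:15.
Priya → UTC: 01:00–03:00, 04:15–04:30, 05:00–05:30, 06:15–08:00.
Hassan ∩ Beatriz: (none).
Hassan ∩ Beatriz ∩ Priya: (none).
Total common minutes: 0.

0 minutes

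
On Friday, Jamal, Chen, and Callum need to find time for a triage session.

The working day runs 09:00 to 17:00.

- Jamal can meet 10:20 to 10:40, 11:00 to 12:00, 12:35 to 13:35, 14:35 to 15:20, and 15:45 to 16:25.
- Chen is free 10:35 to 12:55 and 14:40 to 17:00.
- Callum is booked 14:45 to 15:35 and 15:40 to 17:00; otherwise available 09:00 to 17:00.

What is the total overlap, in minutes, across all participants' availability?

Callum free within 09:00–17:00: 09:00–14:45, 15:35–15:40.
Jamal ∩ Chen: 10:35–10:40, 11:00–12:00, 12:35–12:55, 14:40–15:20, 15:45–16:25.
Jamal ∩ Chen ∩ Callum: 10:35–10:40, 11:00–12:00, 12:35–12:55, 14:40–14:45.
Total common minutes: 5 + 60 + 20 + 5 = 90.

90 minutes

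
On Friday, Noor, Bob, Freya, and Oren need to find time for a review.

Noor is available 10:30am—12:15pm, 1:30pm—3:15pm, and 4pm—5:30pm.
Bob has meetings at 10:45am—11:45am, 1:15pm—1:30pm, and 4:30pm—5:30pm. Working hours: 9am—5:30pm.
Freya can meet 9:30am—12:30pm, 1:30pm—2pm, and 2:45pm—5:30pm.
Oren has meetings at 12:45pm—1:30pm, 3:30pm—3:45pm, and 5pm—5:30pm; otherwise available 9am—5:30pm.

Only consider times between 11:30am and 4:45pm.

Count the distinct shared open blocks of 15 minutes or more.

4

Bob free within 09:00–17:30: 09:00–10:45, 11:45–13:15, 13:30–16:30.
Oren free within 09:00–17:30: 09:00–12:45, 13:30–15:30, 15:45–17:00.
Noor ∩ Bob: 10:30–10:45, 11:45–12:15, 13:30–15:15, 16:00–16:30.
Noor ∩ Bob ∩ Freya: 10:30–10:45, 11:45–12:15, 13:30–14:00, 14:45–15:15, 16:00–16:30.
Noor ∩ Bob ∩ Freya ∩ Oren: 10:30–10:45, 11:45–12:15, 13:30–14:00, 14:45–15:15, 16:00–16:30.
Restricted to 11:30–16:45: 11:45–12:15, 13:30–14:00, 14:45–15:15, 16:00–16:30.
Windows ≥ 15 min: 11:45–12:15, 13:30–14:00, 14:45–15:15, 16:00–16:30.
That's 4 windows.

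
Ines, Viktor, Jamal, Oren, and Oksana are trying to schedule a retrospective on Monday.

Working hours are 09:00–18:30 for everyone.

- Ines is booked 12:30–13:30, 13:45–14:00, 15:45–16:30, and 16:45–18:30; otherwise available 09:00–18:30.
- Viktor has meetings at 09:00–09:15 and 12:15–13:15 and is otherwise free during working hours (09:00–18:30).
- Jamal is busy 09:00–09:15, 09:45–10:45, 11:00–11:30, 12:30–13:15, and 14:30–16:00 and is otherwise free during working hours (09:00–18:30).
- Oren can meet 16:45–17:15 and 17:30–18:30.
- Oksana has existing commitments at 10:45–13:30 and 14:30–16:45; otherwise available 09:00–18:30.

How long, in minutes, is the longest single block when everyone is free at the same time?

Ines free within 09:00–18:30: 09:00–12:30, 13:30–13:45, 14:00–15:45, 16:30–16:45.
Viktor free within 09:00–18:30: 09:15–12:15, 13:15–18:30.
Jamal free within 09:00–18:30: 09:15–09:45, 10:45–11:00, 11:30–12:30, 13:15–14:30, 16:00–18:30.
Oksana free within 09:00–18:30: 09:00–10:45, 13:30–14:30, 16:45–18:30.
Ines ∩ Viktor: 09:15–12:15, 13:30–13:45, 14:00–15:45, 16:30–16:45.
Ines ∩ Viktor ∩ Jamal: 09:15–09:45, 10:45–11:00, 11:30–12:15, 13:30–13:45, 14:00–14:30, 16:30–16:45.
Ines ∩ Viktor ∩ Jamal ∩ Oren: (none).
Ines ∩ Viktor ∩ Jamal ∩ Oren ∩ Oksana: (none).
No common window.

0 minutes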